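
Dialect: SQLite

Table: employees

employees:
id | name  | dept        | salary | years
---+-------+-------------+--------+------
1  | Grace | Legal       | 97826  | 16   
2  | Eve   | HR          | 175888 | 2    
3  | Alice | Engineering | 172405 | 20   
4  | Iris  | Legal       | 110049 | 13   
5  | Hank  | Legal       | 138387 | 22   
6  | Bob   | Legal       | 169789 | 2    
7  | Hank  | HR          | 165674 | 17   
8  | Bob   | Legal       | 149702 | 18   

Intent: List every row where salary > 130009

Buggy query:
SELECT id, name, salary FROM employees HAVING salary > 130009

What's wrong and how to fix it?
Bug: This is a non-aggregate query (no GROUP BY, no aggregates), so in SQLite the HAVING clause is invalid here; a row-level condition belongs in WHERE

Fix: Replace HAVING with WHERE since the condition applies to individual rows

Corrected query:
SELECT id, name, salary FROM employees WHERE salary > 130009

Result:
id | name  | salary
---+-------+-------
2  | Eve   | 175888
3  | Alice | 172405
5  | Hank  | 138387
6  | Bob   | 169789
7  | Hank  | 165674
8  | Bob   | 149702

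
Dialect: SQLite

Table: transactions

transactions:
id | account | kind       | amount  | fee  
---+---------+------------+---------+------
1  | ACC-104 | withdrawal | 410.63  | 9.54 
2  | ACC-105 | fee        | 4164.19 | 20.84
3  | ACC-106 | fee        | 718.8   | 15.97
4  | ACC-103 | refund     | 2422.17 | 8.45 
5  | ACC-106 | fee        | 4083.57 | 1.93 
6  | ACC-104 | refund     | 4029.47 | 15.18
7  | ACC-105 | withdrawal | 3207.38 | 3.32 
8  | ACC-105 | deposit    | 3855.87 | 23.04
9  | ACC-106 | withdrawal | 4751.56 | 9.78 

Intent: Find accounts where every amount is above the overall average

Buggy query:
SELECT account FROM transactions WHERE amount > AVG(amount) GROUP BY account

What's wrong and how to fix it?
Bug: AVG() is an aggregate; it can't sit directly in WHERE

Fix: Compute the overall average in a scalar subquery and compare each group's MIN against it in HAVING

Corrected query:
SELECT account FROM transactions GROUP BY account HAVING MIN(amount) > (SELECT AVG(amount) FROM transactions)

Result:
account
-------
ACC-105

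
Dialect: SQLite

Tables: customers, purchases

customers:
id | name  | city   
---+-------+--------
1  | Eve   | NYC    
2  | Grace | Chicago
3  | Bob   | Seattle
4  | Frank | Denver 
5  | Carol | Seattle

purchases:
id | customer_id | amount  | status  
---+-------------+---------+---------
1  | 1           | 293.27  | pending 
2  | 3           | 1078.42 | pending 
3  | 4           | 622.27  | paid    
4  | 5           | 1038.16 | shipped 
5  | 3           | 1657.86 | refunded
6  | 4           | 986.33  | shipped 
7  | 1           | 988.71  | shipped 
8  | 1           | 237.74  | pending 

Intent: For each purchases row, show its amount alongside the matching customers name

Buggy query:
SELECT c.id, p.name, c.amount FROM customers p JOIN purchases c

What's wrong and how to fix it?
Bug: Missing join condition: each purchases row is matched to all customers rows instead of just its own

Fix: Specify the join condition linking the foreign key to the parent id

Corrected query:
SELECT c.id, p.name, c.amount FROM customers p JOIN purchases c ON c.customer_id = p.id

Result:
id | name  | amount 
---+-------+--------
1  | Eve   | 293.27 
2  | Bob   | 1078.42
3  | Frank | 622.27 
4  | Carol | 1038.16
5  | Bob   | 1657.86
6  | Frank | 986.33 
7  | Eve   | 988.71 
8  | Eve   | 237.74 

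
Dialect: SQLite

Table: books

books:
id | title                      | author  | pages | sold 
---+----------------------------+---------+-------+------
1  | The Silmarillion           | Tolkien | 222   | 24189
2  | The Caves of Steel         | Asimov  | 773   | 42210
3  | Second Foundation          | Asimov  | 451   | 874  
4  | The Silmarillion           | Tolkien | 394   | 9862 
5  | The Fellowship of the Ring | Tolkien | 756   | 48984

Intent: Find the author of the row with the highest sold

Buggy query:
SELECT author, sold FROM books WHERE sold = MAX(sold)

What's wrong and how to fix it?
Bug: WHERE is evaluated per row; an aggregate over the whole table isn't defined there

Fix: Wrap MAX in a scalar subquery so WHERE compares against a single value

Corrected query:
SELECT author, sold FROM books WHERE sold = (SELECT MAX(sold) FROM books)

Result:
author  | sold 
--------+------
Tolkien | 48984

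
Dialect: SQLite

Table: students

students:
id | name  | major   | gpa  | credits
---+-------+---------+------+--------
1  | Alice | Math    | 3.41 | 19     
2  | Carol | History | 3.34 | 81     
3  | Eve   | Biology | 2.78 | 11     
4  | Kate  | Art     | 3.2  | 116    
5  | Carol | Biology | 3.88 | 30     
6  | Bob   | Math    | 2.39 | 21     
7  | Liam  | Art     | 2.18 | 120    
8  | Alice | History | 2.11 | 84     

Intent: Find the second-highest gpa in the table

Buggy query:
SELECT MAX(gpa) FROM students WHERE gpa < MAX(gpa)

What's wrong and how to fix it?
Bug: MAX(gpa) on the right of the comparison is an aggregate-in-WHERE error

Fix: Put the inner MAX in a scalar subquery

Corrected query:
SELECT MAX(gpa) FROM students WHERE gpa < (SELECT MAX(gpa) FROM students)

Result:
MAX(gpa)
--------
3.41    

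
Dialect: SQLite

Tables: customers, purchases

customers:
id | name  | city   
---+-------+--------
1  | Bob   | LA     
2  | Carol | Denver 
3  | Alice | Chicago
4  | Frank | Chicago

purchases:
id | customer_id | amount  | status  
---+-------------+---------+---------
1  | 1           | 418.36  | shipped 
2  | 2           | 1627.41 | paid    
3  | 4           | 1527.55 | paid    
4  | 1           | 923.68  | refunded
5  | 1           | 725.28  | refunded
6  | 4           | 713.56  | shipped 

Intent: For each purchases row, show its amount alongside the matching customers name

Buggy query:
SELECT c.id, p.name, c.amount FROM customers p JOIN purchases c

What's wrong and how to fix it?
Bug: Missing join condition: each purchases row is matched to all customers rows instead of just its own

Fix: Specify the join condition linking the foreign key to the parent id

Corrected query:
SELECT c.id, p.name, c.amount FROM customers p JOIN purchases c ON c.customer_id = p.id

Result:
id | name  | amount 
---+-------+--------
1  | Bob   | 418.36 
2  | Carol | 1627.41
3  | Frank | 1527.55
4  | Bob   | 923.68 
5  | Bob   | 725.28 
6  | Frank | 713.56 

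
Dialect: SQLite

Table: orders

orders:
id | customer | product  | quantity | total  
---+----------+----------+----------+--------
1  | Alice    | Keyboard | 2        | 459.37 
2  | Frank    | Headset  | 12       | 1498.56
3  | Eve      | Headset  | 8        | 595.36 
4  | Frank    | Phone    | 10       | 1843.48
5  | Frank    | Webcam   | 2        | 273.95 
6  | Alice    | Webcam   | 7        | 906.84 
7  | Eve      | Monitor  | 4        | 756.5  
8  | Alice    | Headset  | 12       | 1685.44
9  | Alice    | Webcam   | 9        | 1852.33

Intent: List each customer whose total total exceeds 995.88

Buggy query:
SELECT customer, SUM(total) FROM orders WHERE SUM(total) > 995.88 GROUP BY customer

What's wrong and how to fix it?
Bug: Aggregate functions cannot appear in a WHERE clause

Fix: Use HAVING (which filters groups after aggregation) instead of WHERE

Corrected query:
SELECT customer, SUM(total) FROM orders GROUP BY customer HAVING SUM(total) > 995.88

Result:
customer | SUM(total)
---------+-----------
Alice    | 4903.98   
Eve      | 1351.86   
Frank    | 3615.99   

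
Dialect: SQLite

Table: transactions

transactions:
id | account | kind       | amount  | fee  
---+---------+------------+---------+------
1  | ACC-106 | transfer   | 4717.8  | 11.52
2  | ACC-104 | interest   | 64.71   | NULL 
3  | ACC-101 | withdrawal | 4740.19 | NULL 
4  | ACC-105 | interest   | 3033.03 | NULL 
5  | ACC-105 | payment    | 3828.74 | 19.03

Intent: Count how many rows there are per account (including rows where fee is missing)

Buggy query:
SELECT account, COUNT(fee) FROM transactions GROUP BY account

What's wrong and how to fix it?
Bug: COUNT(column) counts non-NULL values only; rows with NULL fee aren't counted

Fix: Replace COUNT(fee) with COUNT(*)

Corrected query:
SELECT account, COUNT(*) FROM transactions GROUP BY account

Result:
account | COUNT(*)
--------+---------
ACC-101 | 1       
ACC-104 | 1       
ACC-105 | 2       
ACC-106 | 1       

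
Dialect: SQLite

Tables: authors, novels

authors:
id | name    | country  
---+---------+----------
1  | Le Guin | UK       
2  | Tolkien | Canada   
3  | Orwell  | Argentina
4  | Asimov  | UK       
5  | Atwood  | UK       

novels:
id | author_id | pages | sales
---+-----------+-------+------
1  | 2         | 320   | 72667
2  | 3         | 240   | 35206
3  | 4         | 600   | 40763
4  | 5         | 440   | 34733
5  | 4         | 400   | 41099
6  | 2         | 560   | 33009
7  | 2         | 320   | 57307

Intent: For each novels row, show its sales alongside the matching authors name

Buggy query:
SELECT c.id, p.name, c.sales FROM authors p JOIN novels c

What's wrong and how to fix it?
Bug: Missing join condition: each novels row is matched to all authors rows instead of just its own

Fix: Add ON c.author_id = p.id to the JOIN

Corrected query:
SELECT c.id, p.name, c.sales FROM authors p JOIN novels c ON c.author_id = p.id

Result:
id | name    | sales
---+---------+------
1  | Tolkien | 72667
2  | Orwell  | 35206
3  | Asimov  | 40763
4  | Atwood  | 34733
5  | Asimov  | 41099
6  | Tolkien | 33009
7  | Tolkien | 57307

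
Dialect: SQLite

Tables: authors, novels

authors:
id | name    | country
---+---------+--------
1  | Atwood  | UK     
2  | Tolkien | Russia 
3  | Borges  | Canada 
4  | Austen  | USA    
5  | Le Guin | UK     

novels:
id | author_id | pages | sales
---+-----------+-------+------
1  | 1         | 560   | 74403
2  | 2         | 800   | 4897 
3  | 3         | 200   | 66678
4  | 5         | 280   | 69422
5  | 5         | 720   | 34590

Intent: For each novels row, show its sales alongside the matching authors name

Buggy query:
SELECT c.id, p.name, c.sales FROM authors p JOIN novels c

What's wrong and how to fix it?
Bug: JOIN with no ON clause produces a cartesian product; every novels row pairs with every authors row

Fix: Add ON c.author_id = p.id to the JOIN

Corrected query:
SELECT c.id, p.name, c.sales FROM authors p JOIN novels c ON c.author_id = p.id

Result:
id | name    | sales
---+---------+------
1  | Atwood  | 74403
2  | Tolkien | 4897 
3  | Borges  | 66678
4  | Le Guin | 69422
5  | Le Guin | 34590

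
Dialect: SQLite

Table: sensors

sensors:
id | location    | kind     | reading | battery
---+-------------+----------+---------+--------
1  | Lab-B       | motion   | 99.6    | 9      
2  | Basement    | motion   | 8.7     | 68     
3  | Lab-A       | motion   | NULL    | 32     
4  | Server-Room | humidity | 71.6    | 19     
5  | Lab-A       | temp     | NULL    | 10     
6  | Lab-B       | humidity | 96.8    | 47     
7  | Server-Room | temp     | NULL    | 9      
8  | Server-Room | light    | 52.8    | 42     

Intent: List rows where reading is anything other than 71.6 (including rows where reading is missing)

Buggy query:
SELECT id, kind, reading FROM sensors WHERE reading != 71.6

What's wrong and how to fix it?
Bug: 'reading != 71.6' is unknown when reading is NULL, so NULL rows are silently excluded

Fix: Add an explicit OR reading IS NULL to include the missing-value rows

Corrected query:
SELECT id, kind, reading FROM sensors WHERE reading != 71.6 OR reading IS NULL

Result:
id | kind     | reading
---+----------+--------
1  | motion   | 99.6   
2  | motion   | 8.7    
3  | motion   | NULL   
5  | temp     | NULL   
6  | humidity | 96.8   
7  | temp     | NULL   
8  | light    | 52.8   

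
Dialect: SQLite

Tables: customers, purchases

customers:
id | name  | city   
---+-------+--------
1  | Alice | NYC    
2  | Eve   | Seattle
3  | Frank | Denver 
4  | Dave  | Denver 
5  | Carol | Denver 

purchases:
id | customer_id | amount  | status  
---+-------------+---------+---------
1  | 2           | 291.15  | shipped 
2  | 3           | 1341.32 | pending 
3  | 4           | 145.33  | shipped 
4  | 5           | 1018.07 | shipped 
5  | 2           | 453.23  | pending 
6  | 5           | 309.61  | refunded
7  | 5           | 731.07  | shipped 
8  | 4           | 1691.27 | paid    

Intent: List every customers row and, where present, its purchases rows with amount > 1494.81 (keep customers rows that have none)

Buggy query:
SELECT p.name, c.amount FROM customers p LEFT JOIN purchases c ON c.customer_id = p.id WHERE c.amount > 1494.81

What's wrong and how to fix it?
Bug: A WHERE condition on the right-hand table after LEFT JOIN drops unmatched parents

Fix: Put 'c.amount > 1494.81' in the JOIN's ON clause instead of WHERE

Corrected query:
SELECT p.name, c.amount FROM customers p LEFT JOIN purchases c ON c.customer_id = p.id AND c.amount > 1494.81

Result:
name  | amount 
------+--------
Alice | NULL   
Eve   | NULL   
Frank | NULL   
Dave  | 1691.27
Carol | NULL   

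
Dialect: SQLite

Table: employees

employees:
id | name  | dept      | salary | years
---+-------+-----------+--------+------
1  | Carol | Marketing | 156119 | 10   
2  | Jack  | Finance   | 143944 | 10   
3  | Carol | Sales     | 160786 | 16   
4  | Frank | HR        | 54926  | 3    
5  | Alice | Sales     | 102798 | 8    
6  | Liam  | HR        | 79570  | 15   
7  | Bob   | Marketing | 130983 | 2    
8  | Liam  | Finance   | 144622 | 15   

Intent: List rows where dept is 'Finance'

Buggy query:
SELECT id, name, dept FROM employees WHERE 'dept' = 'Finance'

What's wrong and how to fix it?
Bug: Single quotes denote string literals in SQL; the column name is being compared as a constant string

Fix: Reference the column as dept without single quotes

Corrected query:
SELECT id, name, dept FROM employees WHERE dept = 'Finance'

Result:
id | name | dept   
---+------+--------
2  | Jack | Finance
8  | Liam | Finance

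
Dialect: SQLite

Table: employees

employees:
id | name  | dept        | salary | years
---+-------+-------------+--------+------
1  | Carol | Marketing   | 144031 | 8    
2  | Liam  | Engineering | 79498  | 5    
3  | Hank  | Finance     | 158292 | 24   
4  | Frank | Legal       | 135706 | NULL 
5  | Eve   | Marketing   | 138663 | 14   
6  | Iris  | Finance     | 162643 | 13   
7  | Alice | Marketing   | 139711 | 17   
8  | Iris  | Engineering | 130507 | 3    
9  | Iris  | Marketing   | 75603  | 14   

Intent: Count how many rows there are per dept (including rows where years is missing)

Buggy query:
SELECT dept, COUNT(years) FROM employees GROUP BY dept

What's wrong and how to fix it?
Bug: COUNT(column) counts non-NULL values only; rows with NULL years aren't counted

Fix: Replace COUNT(years) with COUNT(*)

Corrected query:
SELECT dept, COUNT(*) FROM employees GROUP BY dept

Result:
dept        | COUNT(*)
------------+---------
Engineering | 2       
Finance     | 2       
Legal       | 1       
Marketing   | 4       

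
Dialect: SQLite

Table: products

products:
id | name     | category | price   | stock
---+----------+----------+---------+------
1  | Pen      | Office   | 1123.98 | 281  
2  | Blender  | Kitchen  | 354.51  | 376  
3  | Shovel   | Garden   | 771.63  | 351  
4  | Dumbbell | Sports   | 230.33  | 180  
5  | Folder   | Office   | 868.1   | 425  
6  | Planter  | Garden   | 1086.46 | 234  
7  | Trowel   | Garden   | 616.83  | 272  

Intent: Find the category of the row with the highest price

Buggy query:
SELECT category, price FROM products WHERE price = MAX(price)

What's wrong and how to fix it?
Bug: WHERE is evaluated per row; an aggregate over the whole table isn't defined there

Fix: Use a subquery: WHERE price = (SELECT MAX(price) FROM products)

Corrected query:
SELECT category, price FROM products WHERE price = (SELECT MAX(price) FROM products)

Result:
category | price  
---------+--------
Office   | 1123.98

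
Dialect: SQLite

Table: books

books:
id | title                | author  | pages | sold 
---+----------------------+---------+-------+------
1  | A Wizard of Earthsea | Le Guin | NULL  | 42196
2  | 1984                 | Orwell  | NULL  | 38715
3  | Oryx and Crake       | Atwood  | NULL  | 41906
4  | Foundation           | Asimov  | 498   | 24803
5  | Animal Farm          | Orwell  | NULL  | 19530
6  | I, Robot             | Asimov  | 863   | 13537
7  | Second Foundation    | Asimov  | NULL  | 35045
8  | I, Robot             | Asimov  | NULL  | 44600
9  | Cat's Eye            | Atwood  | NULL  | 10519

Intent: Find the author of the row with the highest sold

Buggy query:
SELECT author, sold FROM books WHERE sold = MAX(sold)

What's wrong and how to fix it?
Bug: MAX(sold) is an aggregate and cannot be used directly in WHERE

Fix: Wrap MAX in a scalar subquery so WHERE compares against a single value

Corrected query:
SELECT author, sold FROM books WHERE sold = (SELECT MAX(sold) FROM books)

Result:
author | sold 
-------+------
Asimov | 44600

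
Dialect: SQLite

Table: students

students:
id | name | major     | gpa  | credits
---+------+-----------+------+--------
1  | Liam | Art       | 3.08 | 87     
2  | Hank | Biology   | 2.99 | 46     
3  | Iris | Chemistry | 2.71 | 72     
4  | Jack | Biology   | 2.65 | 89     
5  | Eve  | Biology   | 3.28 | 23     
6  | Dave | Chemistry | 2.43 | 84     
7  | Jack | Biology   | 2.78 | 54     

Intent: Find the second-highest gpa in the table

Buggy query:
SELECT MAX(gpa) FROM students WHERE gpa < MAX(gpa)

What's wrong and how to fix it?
Bug: The inner MAX is an aggregate inside WHERE, which is not allowed

Fix: Put the inner MAX in a scalar subquery

Corrected query:
SELECT MAX(gpa) FROM students WHERE gpa < (SELECT MAX(gpa) FROM students)

Result:
MAX(gpa)
--------
3.08    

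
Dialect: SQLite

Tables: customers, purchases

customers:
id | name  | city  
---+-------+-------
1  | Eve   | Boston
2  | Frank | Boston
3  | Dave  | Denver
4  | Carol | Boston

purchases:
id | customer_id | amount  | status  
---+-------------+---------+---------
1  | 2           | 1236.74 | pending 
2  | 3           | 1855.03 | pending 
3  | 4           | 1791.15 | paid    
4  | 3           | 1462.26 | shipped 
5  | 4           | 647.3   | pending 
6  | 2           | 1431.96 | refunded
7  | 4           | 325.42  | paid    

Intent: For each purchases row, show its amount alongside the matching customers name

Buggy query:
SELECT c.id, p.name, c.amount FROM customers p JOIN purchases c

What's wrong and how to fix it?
Bug: Missing join condition: each purchases row is matched to all customers rows instead of just its own

Fix: Add ON c.customer_id = p.id to the JOIN

Corrected query:
SELECT c.id, p.name, c.amount FROM customers p JOIN purchases c ON c.customer_id = p.id

Result:
id | name  | amount 
---+-------+--------
1  | Frank | 1236.74
2  | Dave  | 1855.03
3  | Carol | 1791.15
4  | Dave  | 1462.26
5  | Carol | 647.3  
6  | Frank | 1431.96
7  | Carol | 325.42 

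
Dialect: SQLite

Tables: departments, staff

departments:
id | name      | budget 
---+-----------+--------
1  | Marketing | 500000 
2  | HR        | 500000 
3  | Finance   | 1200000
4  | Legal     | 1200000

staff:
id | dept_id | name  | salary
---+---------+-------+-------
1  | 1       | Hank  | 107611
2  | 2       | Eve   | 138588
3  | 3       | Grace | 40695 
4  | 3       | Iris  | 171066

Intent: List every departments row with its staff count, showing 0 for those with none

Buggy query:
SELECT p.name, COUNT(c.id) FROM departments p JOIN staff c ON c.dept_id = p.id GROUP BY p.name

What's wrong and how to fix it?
Bug: INNER JOIN drops departments rows that have no matching staff rows

Fix: Use LEFT JOIN so parents without children still appear (COUNT(c.id) gives 0)

Corrected query:
SELECT p.name, COUNT(c.id) FROM departments p LEFT JOIN staff c ON c.dept_id = p.id GROUP BY p.name

Result:
name      | COUNT(c.id)
----------+------------
Finance   | 2          
HR        | 1          
Legal     | 0          
Marketing | 1          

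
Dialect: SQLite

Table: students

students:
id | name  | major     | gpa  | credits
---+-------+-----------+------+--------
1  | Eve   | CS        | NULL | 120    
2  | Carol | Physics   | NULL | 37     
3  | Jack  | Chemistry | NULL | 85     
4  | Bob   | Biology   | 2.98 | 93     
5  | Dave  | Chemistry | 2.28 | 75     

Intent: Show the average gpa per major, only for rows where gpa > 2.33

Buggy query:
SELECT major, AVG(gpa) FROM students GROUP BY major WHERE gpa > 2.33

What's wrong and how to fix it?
Bug: WHERE cannot follow GROUP BY

Fix: Place WHERE between FROM and GROUP BY

Corrected query:
SELECT major, AVG(gpa) FROM students WHERE gpa > 2.33 GROUP BY major

Result:
major   | AVG(gpa)
--------+---------
Biology | 2.98    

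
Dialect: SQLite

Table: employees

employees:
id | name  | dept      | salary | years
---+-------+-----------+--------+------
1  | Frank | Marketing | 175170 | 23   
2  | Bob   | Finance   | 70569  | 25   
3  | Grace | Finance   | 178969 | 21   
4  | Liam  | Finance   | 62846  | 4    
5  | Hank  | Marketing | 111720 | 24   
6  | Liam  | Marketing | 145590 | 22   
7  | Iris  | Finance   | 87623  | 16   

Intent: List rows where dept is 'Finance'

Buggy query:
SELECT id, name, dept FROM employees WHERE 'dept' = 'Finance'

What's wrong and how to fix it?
Bug: 'dept' in single quotes is a string literal, not the column; the comparison is literal-vs-literal and never true

Fix: Reference the column as dept without single quotes

Corrected query:
SELECT id, name, dept FROM employees WHERE dept = 'Finance'

Result:
id | name  | dept   
---+-------+--------
2  | Bob   | Finance
3  | Grace | Finance
4  | Liam  | Finance
7  | Iris  | Finance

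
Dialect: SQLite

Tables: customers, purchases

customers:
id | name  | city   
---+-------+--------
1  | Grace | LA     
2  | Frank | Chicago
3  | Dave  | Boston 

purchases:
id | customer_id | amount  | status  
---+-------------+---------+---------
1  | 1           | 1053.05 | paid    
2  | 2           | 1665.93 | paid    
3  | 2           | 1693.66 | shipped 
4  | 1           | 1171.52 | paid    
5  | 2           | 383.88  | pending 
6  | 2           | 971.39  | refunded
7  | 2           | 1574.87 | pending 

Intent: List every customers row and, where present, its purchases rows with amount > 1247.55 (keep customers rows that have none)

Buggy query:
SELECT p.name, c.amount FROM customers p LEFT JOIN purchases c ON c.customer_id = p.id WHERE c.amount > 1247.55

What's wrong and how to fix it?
Bug: A WHERE condition on the right-hand table after LEFT JOIN drops unmatched parents

Fix: Move the right-table condition into the ON clause so unmatched parents are kept

Corrected query:
SELECT p.name, c.amount FROM customers p LEFT JOIN purchases c ON c.customer_id = p.id AND c.amount > 1247.55

Result:
name  | amount 
------+--------
Grace | NULL   
Frank | 1574.87
Frank | 1665.93
Frank | 1693.66
Dave  | NULL   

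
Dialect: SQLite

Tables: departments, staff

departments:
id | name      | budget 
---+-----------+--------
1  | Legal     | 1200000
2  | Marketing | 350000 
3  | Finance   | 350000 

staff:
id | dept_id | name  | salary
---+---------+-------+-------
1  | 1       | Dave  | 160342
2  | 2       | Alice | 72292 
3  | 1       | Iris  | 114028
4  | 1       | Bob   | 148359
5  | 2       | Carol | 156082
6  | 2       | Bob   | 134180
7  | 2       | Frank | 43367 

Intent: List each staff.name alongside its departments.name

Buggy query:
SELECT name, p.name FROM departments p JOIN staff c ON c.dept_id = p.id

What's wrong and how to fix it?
Bug: Both tables have a 'name' column; the unqualified reference is ambiguous

Fix: Prefix ambiguous columns with the table alias

Corrected query:
SELECT c.name, p.name FROM departments p JOIN staff c ON c.dept_id = p.id

Result:
name  | name     
------+----------
Dave  | Legal    
Alice | Marketing
Iris  | Legal    
Bob   | Legal    
Carol | Marketing
Bob   | Marketing
Frank | Marketing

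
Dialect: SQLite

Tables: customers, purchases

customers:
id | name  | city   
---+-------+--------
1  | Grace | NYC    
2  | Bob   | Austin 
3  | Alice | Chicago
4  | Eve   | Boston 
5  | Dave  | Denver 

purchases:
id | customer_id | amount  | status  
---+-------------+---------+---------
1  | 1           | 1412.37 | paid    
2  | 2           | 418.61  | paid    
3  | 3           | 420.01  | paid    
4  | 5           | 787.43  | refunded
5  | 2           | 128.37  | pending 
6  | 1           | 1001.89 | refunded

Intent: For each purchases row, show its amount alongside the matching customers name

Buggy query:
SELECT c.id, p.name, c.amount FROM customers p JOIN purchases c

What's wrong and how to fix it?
Bug: JOIN with no ON clause produces a cartesian product; every purchases row pairs with every customers row

Fix: Specify the join condition linking the foreign key to the parent id

Corrected query:
SELECT c.id, p.name, c.amount FROM customers p JOIN purchases c ON c.customer_id = p.id

Result:
id | name  | amount 
---+-------+--------
1  | Grace | 1412.37
2  | Bob   | 418.61 
3  | Alice | 420.01 
4  | Dave  | 787.43 
5  | Bob   | 128.37 
6  | Grace | 1001.89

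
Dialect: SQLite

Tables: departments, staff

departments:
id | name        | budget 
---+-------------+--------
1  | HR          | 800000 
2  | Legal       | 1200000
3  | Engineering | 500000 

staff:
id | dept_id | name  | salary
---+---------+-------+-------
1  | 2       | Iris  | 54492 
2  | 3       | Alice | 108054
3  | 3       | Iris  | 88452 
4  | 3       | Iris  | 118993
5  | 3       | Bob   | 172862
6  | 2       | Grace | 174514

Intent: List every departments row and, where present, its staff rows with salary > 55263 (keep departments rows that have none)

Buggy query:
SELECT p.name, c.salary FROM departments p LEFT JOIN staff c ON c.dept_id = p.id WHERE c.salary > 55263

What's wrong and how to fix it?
Bug: A WHERE condition on the right-hand table after LEFT JOIN drops unmatched parents

Fix: Put 'c.salary > 55263' in the JOIN's ON clause instead of WHERE

Corrected query:
SELECT p.name, c.salary FROM departments p LEFT JOIN staff c ON c.dept_id = p.id AND c.salary > 55263

Result:
name        | salary
------------+-------
HR          | NULL  
Legal       | 174514
Engineering | 88452 
Engineering | 108054
Engineering | 118993
Engineering | 172862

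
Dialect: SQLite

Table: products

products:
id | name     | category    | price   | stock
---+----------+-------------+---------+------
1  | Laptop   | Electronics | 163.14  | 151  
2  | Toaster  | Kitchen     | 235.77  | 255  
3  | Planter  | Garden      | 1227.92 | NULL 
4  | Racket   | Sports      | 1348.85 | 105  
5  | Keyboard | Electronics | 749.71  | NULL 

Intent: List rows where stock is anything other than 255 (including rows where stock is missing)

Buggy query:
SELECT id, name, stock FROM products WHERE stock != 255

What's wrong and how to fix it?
Bug: 'stock != 255' is unknown when stock is NULL, so NULL rows are silently excluded

Fix: Add an explicit OR stock IS NULL to include the missing-value rows

Corrected query:
SELECT id, name, stock FROM products WHERE stock != 255 OR stock IS NULL

Result:
id | name     | stock
---+----------+------
1  | Laptop   | 151  
3  | Planter  | NULL 
4  | Racket   | 105  
5  | Keyboard | NULL 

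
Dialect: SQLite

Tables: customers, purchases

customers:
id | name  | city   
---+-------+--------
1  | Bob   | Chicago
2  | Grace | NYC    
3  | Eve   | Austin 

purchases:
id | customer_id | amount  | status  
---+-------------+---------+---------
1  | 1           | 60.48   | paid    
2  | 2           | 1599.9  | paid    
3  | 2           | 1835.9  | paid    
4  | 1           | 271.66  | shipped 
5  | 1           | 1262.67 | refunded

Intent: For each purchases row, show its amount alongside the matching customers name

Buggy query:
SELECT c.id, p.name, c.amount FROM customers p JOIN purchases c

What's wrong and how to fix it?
Bug: Missing join condition: each purchases row is matched to all customers rows instead of just its own

Fix: Specify the join condition linking the foreign key to the parent id

Corrected query:
SELECT c.id, p.name, c.amount FROM customers p JOIN purchases c ON c.customer_id = p.id

Result:
id | name  | amount 
---+-------+--------
1  | Bob   | 60.48  
2  | Grace | 1599.9 
3  | Grace | 1835.9 
4  | Bob   | 271.66 
5  | Bob   | 1262.67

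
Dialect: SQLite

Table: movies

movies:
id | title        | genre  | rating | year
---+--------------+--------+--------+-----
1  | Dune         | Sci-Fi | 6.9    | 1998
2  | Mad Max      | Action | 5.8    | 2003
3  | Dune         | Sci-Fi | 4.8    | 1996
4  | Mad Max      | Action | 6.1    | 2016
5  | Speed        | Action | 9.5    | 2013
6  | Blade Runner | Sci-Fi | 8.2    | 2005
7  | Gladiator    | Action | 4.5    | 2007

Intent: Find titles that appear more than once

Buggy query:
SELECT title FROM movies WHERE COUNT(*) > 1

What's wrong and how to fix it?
Bug: WHERE can't reference COUNT(*); aggregates are computed after WHERE

Fix: GROUP BY title, then filter groups with HAVING COUNT(*) > 1

Corrected query:
SELECT title FROM movies GROUP BY title HAVING COUNT(*) > 1

Result:
title  
-------
Dune   
Mad Max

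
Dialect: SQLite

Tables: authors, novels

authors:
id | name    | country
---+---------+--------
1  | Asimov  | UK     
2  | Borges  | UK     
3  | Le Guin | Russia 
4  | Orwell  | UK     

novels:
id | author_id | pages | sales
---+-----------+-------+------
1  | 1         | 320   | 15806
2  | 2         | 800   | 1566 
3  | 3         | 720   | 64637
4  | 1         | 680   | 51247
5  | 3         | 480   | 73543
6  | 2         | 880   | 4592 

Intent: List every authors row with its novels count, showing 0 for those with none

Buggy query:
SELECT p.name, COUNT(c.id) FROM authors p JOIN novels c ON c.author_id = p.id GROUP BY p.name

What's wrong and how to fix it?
Bug: INNER JOIN drops authors rows that have no matching novels rows

Fix: Switch to LEFT JOIN to retain unmatched parent rows

Corrected query:
SELECT p.name, COUNT(c.id) FROM authors p LEFT JOIN novels c ON c.author_id = p.id GROUP BY p.name

Result:
name    | COUNT(c.id)
--------+------------
Asimov  | 2          
Borges  | 2          
Le Guin | 2          
Orwell  | 0          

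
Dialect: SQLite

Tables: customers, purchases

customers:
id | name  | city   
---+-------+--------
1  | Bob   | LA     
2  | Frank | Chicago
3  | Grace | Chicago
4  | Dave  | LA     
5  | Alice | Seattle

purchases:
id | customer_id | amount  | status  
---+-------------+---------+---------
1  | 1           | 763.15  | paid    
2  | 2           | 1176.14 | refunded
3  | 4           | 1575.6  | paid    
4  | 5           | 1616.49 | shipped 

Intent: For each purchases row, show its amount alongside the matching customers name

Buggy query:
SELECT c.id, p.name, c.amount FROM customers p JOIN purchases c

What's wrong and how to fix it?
Bug: JOIN with no ON clause produces a cartesian product; every purchases row pairs with every customers row

Fix: Add ON c.customer_id = p.id to the JOIN

Corrected query:
SELECT c.id, p.name, c.amount FROM customers p JOIN purchases c ON c.customer_id = p.id

Result:
id | name  | amount 
---+-------+--------
1  | Bob   | 763.15 
2  | Frank | 1176.14
3  | Dave  | 1575.6 
4  | Alice | 1616.49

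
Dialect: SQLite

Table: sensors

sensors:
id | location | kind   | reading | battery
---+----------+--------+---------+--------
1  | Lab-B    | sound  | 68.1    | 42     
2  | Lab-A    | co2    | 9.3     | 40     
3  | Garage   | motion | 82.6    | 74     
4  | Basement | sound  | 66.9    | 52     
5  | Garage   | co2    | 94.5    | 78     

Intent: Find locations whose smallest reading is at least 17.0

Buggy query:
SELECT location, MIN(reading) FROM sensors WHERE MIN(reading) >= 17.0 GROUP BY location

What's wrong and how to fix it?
Bug: Aggregates like MIN are computed per group after WHERE runs

Fix: Replace WHERE with HAVING after the GROUP BY

Corrected query:
SELECT location, MIN(reading) FROM sensors GROUP BY location HAVING MIN(reading) >= 17.0

Result:
location | MIN(reading)
---------+-------------
Basement | 66.9        
Garage   | 82.6        
Lab-B    | 68.1        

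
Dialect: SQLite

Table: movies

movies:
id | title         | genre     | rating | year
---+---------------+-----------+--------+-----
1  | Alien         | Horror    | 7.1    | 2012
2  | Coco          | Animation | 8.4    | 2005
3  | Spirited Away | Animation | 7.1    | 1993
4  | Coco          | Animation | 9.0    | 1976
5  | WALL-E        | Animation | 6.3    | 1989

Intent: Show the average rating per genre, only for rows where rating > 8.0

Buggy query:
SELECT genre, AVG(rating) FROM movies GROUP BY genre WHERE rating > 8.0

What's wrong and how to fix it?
Bug: WHERE cannot follow GROUP BY

Fix: Place WHERE between FROM and GROUP BY

Corrected query:
SELECT genre, AVG(rating) FROM movies WHERE rating > 8.0 GROUP BY genre

Result:
genre     | AVG(rating)
----------+------------
Animation | 8.7        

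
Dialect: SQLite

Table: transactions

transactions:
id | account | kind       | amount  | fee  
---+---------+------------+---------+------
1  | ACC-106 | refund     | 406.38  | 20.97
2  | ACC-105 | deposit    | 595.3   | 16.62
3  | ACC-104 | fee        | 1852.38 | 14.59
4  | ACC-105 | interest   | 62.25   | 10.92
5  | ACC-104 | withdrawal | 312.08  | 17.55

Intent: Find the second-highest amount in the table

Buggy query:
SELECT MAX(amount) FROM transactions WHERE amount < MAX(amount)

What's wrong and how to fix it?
Bug: The inner MAX is an aggregate inside WHERE, which is not allowed

Fix: Put the inner MAX in a scalar subquery

Corrected query:
SELECT MAX(amount) FROM transactions WHERE amount < (SELECT MAX(amount) FROM transactions)

Result:
MAX(amount)
-----------
595.3      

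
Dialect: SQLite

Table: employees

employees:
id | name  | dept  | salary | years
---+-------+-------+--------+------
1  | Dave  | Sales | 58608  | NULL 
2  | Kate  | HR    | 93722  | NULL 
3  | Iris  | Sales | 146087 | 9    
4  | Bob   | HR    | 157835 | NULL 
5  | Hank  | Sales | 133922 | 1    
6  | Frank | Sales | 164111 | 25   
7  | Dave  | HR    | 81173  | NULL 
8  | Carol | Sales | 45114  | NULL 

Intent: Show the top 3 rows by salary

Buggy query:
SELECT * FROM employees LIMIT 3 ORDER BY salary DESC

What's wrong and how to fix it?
Bug: ORDER BY cannot follow LIMIT; LIMIT is the final clause

Fix: Sort with ORDER BY, then apply LIMIT

Corrected query:
SELECT * FROM employees ORDER BY salary DESC LIMIT 3

Result:
id | name  | dept  | salary | years
---+-------+-------+--------+------
6  | Frank | Sales | 164111 | 25   
4  | Bob   | HR    | 157835 | NULL 
3  | Iris  | Sales | 146087 | 9    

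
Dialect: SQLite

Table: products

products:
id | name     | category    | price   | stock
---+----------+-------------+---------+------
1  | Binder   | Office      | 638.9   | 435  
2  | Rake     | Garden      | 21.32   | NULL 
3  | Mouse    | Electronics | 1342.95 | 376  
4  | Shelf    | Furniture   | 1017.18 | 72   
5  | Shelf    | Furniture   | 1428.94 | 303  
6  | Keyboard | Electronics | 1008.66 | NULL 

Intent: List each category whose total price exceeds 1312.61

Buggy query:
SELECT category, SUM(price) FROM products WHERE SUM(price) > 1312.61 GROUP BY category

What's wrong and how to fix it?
Bug: SUM(price) is an aggregate, but WHERE filters rows before aggregation

Fix: Use HAVING (which filters groups after aggregation) instead of WHERE

Corrected query:
SELECT category, SUM(price) FROM products GROUP BY category HAVING SUM(price) > 1312.61

Result:
category    | SUM(price)
------------+-----------
Electronics | 2351.61   
Furniture   | 2446.12   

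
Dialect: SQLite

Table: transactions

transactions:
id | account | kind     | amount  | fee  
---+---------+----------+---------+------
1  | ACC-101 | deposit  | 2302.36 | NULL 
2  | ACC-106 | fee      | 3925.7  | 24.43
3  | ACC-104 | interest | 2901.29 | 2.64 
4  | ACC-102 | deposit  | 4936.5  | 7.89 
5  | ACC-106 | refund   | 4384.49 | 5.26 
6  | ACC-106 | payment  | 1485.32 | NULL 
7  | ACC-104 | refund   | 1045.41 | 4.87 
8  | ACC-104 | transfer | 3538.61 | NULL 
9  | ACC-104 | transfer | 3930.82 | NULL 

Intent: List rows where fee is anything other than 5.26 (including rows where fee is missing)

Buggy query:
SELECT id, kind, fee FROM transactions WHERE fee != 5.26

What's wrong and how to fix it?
Bug: 'fee != 5.26' is unknown when fee is NULL, so NULL rows are silently excluded

Fix: Handle NULL separately with IS NULL alongside the inequality

Corrected query:
SELECT id, kind, fee FROM transactions WHERE fee != 5.26 OR fee IS NULL

Result:
id | kind     | fee  
---+----------+------
1  | deposit  | NULL 
2  | fee      | 24.43
3  | interest | 2.64 
4  | deposit  | 7.89 
6  | payment  | NULL 
7  | refund   | 4.87 
8  | transfer | NULL 
9  | transfer | NULL 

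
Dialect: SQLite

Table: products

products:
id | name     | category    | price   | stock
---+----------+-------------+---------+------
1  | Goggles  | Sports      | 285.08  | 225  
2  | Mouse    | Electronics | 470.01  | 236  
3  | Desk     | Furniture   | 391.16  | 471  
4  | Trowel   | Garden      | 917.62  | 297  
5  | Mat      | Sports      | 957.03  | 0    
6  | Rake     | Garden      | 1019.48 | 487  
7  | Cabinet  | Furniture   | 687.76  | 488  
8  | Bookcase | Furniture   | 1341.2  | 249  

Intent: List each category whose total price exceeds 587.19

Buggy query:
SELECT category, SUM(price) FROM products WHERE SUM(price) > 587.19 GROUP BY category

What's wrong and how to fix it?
Bug: Aggregate functions cannot appear in a WHERE clause

Fix: Move the aggregate condition to a HAVING clause

Corrected query:
SELECT category, SUM(price) FROM products GROUP BY category HAVING SUM(price) > 587.19

Result:
category  | SUM(price)
----------+-----------
Furniture | 2420.12   
Garden    | 1937.1    
Sports    | 1242.11   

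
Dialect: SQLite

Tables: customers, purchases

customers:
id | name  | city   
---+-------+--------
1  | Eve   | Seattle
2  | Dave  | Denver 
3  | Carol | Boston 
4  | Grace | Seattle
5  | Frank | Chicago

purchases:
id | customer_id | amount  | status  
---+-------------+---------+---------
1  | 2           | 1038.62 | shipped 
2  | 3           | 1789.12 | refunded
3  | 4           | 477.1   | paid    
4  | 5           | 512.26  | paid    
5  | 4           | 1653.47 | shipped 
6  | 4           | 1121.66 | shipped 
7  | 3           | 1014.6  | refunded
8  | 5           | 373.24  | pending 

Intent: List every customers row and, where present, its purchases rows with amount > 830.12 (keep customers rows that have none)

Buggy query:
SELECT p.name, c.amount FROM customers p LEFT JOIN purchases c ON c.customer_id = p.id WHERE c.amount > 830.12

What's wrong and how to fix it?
Bug: A WHERE condition on the right-hand table after LEFT JOIN drops unmatched parents

Fix: Move the right-table condition into the ON clause so unmatched parents are kept

Corrected query:
SELECT p.name, c.amount FROM customers p LEFT JOIN purchases c ON c.customer_id = p.id AND c.amount > 830.12

Result:
name  | amount 
------+--------
Eve   | NULL   
Dave  | 1038.62
Carol | 1014.6 
Carol | 1789.12
Grace | 1121.66
Grace | 1653.47
Frank | NULL   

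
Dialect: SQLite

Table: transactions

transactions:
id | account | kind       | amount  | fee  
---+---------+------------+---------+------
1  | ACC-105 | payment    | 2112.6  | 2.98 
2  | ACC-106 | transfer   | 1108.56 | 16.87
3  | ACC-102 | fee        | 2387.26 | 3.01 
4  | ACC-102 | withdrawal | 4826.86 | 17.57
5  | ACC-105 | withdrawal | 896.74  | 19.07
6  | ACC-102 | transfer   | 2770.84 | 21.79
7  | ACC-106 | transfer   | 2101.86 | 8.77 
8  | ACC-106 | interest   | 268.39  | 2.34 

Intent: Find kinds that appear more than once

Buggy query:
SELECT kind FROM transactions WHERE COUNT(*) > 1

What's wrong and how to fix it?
Bug: WHERE can't reference COUNT(*); aggregates are computed after WHERE

Fix: Group first, then use HAVING for the count condition

Corrected query:
SELECT kind FROM transactions GROUP BY kind HAVING COUNT(*) > 1

Result:
kind      
----------
transfer  
withdrawal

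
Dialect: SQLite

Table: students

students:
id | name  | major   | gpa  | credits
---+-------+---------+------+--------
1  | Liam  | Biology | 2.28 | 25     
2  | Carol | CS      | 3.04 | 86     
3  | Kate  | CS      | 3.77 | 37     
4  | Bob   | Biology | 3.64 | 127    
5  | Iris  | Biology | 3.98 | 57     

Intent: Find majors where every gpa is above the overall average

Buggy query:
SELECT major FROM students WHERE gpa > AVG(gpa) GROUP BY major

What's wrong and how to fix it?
Bug: AVG() is an aggregate; it can't sit directly in WHERE

Fix: Compute the overall average in a scalar subquery and compare each group's MIN against it in HAVING

Corrected query:
SELECT major FROM students GROUP BY major HAVING MIN(gpa) > (SELECT AVG(gpa) FROM students)

Result:
(no rows)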